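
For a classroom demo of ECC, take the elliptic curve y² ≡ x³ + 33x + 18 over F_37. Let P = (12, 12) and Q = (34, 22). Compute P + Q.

(12, 12) + (34, 22). λ = (22 - 12)/(34 - 12) ≡ 10/22 mod 37. 22⁻¹ ≡ 32 (mod 37), so λ ≡ 24.
  x = λ² - 12 - 34 = 576 - 46 ≡ 12; y = λ·(12 - 12) - 12 ≡ 25. → (12, 25)

(12, 25)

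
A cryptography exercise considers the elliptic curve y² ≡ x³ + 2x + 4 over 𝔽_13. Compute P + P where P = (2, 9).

(8, 8)

tangent at (2, 9): λ = (3·2² + 2)/(2·9) ≡ 1/5. 5⁻¹ ≡ 8 (mod 13), so λ ≡ 1·8 ≡ 8.
  x = λ² - 2 - 2 = 64 - 4 ≡ 8; y = λ·(2 - 8) - 9 ≡ 8. → (8, 8)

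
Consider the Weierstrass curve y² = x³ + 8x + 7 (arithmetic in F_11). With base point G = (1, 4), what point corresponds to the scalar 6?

(1, 7)

Double-and-add on 6 = (110)₂. Start with G = (1, 4) for the leading 1-bit.
double: tangent at (1, 4): λ = (3·1² + 8)/(2·4) ≡ 0/8. 8⁻¹ ≡ 7 (mod 11), so λ ≡ 0·7 ≡ 0.
  x = λ² - 1 - 1 = 0 - 2 ≡ 9; y = λ·(1 - 9) - 4 ≡ 7. → (9, 7)
add G: (9, 7) + (1, 4). λ = (4 - 7)/(1 - 9) ≡ 8/3 mod 11. 3⁻¹ ≡ 4 (mod 11), so λ ≡ 10.
  x = λ² - 9 - 1 = 100 - 10 ≡ 2; y = λ·(9 - 2) - 7 ≡ 8. → (2, 8)
double: tangent at (2, 8): λ = (3·2² + 8)/(2·8) ≡ 9/5. 5⁻¹ ≡ 9 (mod 11), so λ ≡ 9·9 ≡ 4.
  x = λ² - 2 - 2 = 16 - 4 ≡ 1; y = λ·(2 - 1) - 8 ≡ 7. → (1, 7)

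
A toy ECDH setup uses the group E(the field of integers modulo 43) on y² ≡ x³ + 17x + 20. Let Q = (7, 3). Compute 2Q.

(26, 8)

tangent at (7, 3): λ = (3·7² + 17)/(2·3) ≡ 35/6. 6⁻¹ ≡ 36 (mod 43), so λ ≡ 35·36 ≡ 13.
  x = λ² - 7 - 7 = 169 - 14 ≡ 26; y = λ·(7 - 26) - 3 ≡ 8. → (26, 8)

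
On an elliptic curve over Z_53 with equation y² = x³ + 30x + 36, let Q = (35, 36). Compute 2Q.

tangent at (35, 36): λ = (3·35² + 30)/(2·36) ≡ 48/19. 19⁻¹ ≡ 14 (mod 53), so λ ≡ 48·14 ≡ 36.
  x = λ² - 35 - 35 = 1296 - 70 ≡ 7; y = λ·(35 - 7) - 36 ≡ 18. → (7, 18)

(7, 18)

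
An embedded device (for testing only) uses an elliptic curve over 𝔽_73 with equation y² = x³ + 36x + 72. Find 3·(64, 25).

Write P = (64, 25).
Repeated addition: build up to 3P.
2P: tangent at (64, 25): λ = (3·64² + 36)/(2·25) ≡ 60/50. 50⁻¹ ≡ 19 (mod 73), so λ ≡ 60·19 ≡ 45.
  x = λ² - 64 - 64 = 2025 - 128 ≡ 72; y = λ·(64 - 72) - 25 ≡ 53. → (72, 53)
3P: (72, 53) + (64, 25). λ = (25 - 53)/(64 - 72) ≡ 45/65 mod 73. 65⁻¹ ≡ 9 (mod 73), so λ ≡ 40.
  x = λ² - 72 - 64 = 1600 - 136 ≡ 4; y = λ·(72 - 4) - 53 ≡ 39. → (4, 39)

(4, 39)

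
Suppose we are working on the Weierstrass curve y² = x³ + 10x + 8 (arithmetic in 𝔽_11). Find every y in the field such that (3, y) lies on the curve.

none

x³ + 10x + 8 = 65 ≡ 10 (mod 11).
10 is a non-residue mod 11; no y exists.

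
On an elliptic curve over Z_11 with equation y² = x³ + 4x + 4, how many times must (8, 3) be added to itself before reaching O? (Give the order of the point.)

2P: tangent at (8, 3): λ = (3·8² + 4)/(2·3) ≡ 9/6. 6⁻¹ ≡ 2 (mod 11) since 6·2 = 12 ≡ 1, so λ ≡ 9·2 ≡ 7.
  x = λ² - 8 - 8 = 49 - 16 ≡ 0; y = λ·(8 - 0) - 3 ≡ 9. → (0, 9)
3P: (0, 9) + (8, 3). λ = (3 - 9)/(8 - 0) ≡ 5/8 mod 11. 8⁻¹ ≡ 7 (mod 11) since 8·7 = 56 ≡ 1, so λ ≡ 2.
  x = λ² - 0 - 8 = 4 - 8 ≡ 7; y = λ·(0 - 7) - 9 ≡ 10. → (7, 10)
4P: (7, 10) + (8, 3). λ = (3 - 10)/(8 - 7) ≡ 4/1 mod 11. 1⁻¹ ≡ 1 (mod 11), so λ ≡ 4.
  x = λ² - 7 - 8 = 16 - 15 ≡ 1; y = λ·(7 - 1) - 10 ≡ 3. → (1, 3)
5P: (1, 3) + (8, 3). λ = (3 - 3)/(8 - 1) ≡ 0/7 mod 11. 7⁻¹ ≡ 8 (mod 11) since 7·8 = 56 ≡ 1, so λ ≡ 0.
  x = λ² - 1 - 8 = 0 - 9 ≡ 2; y = λ·(1 - 2) - 3 ≡ 8. → (2, 8)
6P: (2, 8) + (8, 3). λ = (3 - 8)/(8 - 2) ≡ 6/6 mod 11. 6⁻¹ ≡ 2 (mod 11), so λ ≡ 1.
  x = λ² - 2 - 8 = 1 - 10 ≡ 2; y = λ·(2 - 2) - 8 ≡ 3. → (2, 3)
7P: (2, 3) + (8, 3). λ = (3 - 3)/(8 - 2) ≡ 0/6 mod 11. 6⁻¹ ≡ 2 (mod 11) since 6·2 = 12 ≡ 1, so λ ≡ 0.
  x = λ² - 2 - 8 = 0 - 10 ≡ 1; y = λ·(2 - 1) - 3 ≡ 8. → (1, 8)
8P: (1, 8) + (8, 3). λ = (3 - 8)/(8 - 1) ≡ 6/7 mod 11. 7⁻¹ ≡ 8 (mod 11), so λ ≡ 4.
  x = λ² - 1 - 8 = 16 - 9 ≡ 7; y = λ·(1 - 7) - 8 ≡ 1. → (7, 1)
9P: (7, 1) + (8, 3). λ = (3 - 1)/(8 - 7) ≡ 2/1 mod 11. 1⁻¹ ≡ 1 (mod 11) since 1·1 = 1 ≡ 1, so λ ≡ 2.
  x = λ² - 7 - 8 = 4 - 15 ≡ 0; y = λ·(7 - 0) - 1 ≡ 2. → (0, 2)
10P: (0, 2) + (8, 3). λ = (3 - 2)/(8 - 0) ≡ 1/8 mod 11. 8⁻¹ ≡ 7 (mod 11), so λ ≡ 7.
  x = λ² - 0 - 8 = 49 - 8 ≡ 8; y = λ·(0 - 8) - 2 ≡ 8. → (8, 8)
11P: (8, 8) + (8, 3): same x and y₁ ≡ -y₂, so the sum is O.
11P = O, so the order is 11.

11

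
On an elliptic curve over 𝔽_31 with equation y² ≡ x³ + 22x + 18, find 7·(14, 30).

Write P = (14, 30).
Repeated addition: build up to 7P.
2P: tangent at (14, 30): λ = (3·14² + 22)/(2·30) ≡ 21/29. 29⁻¹ ≡ 15 (mod 31), so λ ≡ 21·15 ≡ 5.
  x = λ² - 14 - 14 = 25 - 28 ≡ 28; y = λ·(14 - 28) - 30 ≡ 24. → (28, 24)
3P: (28, 24) + (14, 30). λ = (30 - 24)/(14 - 28) ≡ 6/17 mod 31. 17⁻¹ ≡ 11 (mod 31), so λ ≡ 4.
  x = λ² - 28 - 14 = 16 - 42 ≡ 5; y = λ·(28 - 5) - 24 ≡ 6. → (5, 6)
4P: (5, 6) + (14, 30). λ = (30 - 6)/(14 - 5) ≡ 24/9 mod 31. 9⁻¹ ≡ 7 (mod 31), so λ ≡ 13.
  x = λ² - 5 - 14 = 169 - 19 ≡ 26; y = λ·(5 - 26) - 6 ≡ 0. → (26, 0)
5P: (26, 0) + (14, 30). λ = (30 - 0)/(14 - 26) ≡ 30/19 mod 31. 19⁻¹ ≡ 18 (mod 31), so λ ≡ 13.
  x = λ² - 26 - 14 = 169 - 40 ≡ 5; y = λ·(26 - 5) - 0 ≡ 25. → (5, 25)
6P: (5, 25) + (14, 30). λ = (30 - 25)/(14 - 5) ≡ 5/9 mod 31. 9⁻¹ ≡ 7 (mod 31), so λ ≡ 4.
  x = λ² - 5 - 14 = 16 - 19 ≡ 28; y = λ·(5 - 28) - 25 ≡ 7. → (28, 7)
7P: (28, 7) + (14, 30). λ = (30 - 7)/(14 - 28) ≡ 23/17 mod 31. 17⁻¹ ≡ 11 (mod 31) since 17·11 = 187 ≡ 1, so λ ≡ 5.
  x = λ² - 28 - 14 = 25 - 42 ≡ 14; y = λ·(28 - 14) - 7 ≡ 1. → (14, 1)

(14, 1)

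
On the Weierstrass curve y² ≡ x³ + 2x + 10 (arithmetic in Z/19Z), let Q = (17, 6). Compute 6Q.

(18, 8)

Repeated addition: build up to 6Q.
2Q: tangent at (17, 6): λ = (3·17² + 2)/(2·6) ≡ 14/12. 12⁻¹ ≡ 8 (mod 19) since 12·8 = 96 ≡ 1, so λ ≡ 14·8 ≡ 17.
  x = λ² - 17 - 17 = 289 - 34 ≡ 8; y = λ·(17 - 8) - 6 ≡ 14. → (8, 14)
3Q: (8, 14) + (17, 6). λ = (6 - 14)/(17 - 8) ≡ 11/9 mod 19. 9⁻¹ ≡ 17 (mod 19) since 9·17 = 153 ≡ 1, so λ ≡ 16.
  x = λ² - 8 - 17 = 256 - 25 ≡ 3; y = λ·(8 - 3) - 14 ≡ 9. → (3, 9)
4Q: (3, 9) + (17, 6). λ = (6 - 9)/(17 - 3) ≡ 16/14 mod 19. 14⁻¹ ≡ 15 (mod 19), so λ ≡ 12.
  x = λ² - 3 - 17 = 144 - 20 ≡ 10; y = λ·(3 - 10) - 9 ≡ 2. → (10, 2)
5Q: (10, 2) + (17, 6). λ = (6 - 2)/(17 - 10) ≡ 4/7 mod 19. 7⁻¹ ≡ 11 (mod 19), so λ ≡ 6.
  x = λ² - 10 - 17 = 36 - 27 ≡ 9; y = λ·(10 - 9) - 2 ≡ 4. → (9, 4)
6Q: (9, 4) + (17, 6). λ = (6 - 4)/(17 - 9) ≡ 2/8 mod 19. 8⁻¹ ≡ 12 (mod 19), so λ ≡ 5.
  x = λ² - 9 - 17 = 25 - 26 ≡ 18; y = λ·(9 - 18) - 4 ≡ 8. → (18, 8)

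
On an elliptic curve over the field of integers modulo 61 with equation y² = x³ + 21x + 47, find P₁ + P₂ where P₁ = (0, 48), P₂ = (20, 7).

(42, 32)

(0, 48) + (20, 7). λ = (7 - 48)/(20 - 0) ≡ 20/20 mod 61. 20⁻¹ ≡ 58 (mod 61) since 20·58 = 1160 ≡ 1, so λ ≡ 1.
  x = λ² - 0 - 20 = 1 - 20 ≡ 42; y = λ·(0 - 42) - 48 ≡ 32. → (42, 32)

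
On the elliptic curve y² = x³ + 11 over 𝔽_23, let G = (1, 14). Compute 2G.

tangent at (1, 14): λ = (3·1² + 0)/(2·14) ≡ 3/5. 5⁻¹ ≡ 14 (mod 23) since 5·14 = 70 ≡ 1, so λ ≡ 3·14 ≡ 19.
  x = λ² - 1 - 1 = 361 - 2 ≡ 14; y = λ·(1 - 14) - 14 ≡ 15. → (14, 15)

(14, 15)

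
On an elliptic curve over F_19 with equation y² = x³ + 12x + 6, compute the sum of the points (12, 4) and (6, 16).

(12, 4) + (6, 16). λ = (16 - 4)/(6 - 12) ≡ 12/13 mod 19. 13⁻¹ ≡ 3 (mod 19), so λ ≡ 17.
  x = λ² - 12 - 6 = 289 - 18 ≡ 5; y = λ·(12 - 5) - 4 ≡ 1. → (5, 1)

(5, 1)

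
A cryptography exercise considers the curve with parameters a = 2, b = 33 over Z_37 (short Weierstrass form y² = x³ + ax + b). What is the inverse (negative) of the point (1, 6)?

(1, 31)

-(1, 6) = (1, -6 mod 37) = (1, 31).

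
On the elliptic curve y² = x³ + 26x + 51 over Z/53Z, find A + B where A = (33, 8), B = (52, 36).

(38, 46)

(33, 8) + (52, 36). λ = (36 - 8)/(52 - 33) ≡ 28/19 mod 53. 19⁻¹ ≡ 14 (mod 53), so λ ≡ 21.
  x = λ² - 33 - 52 = 441 - 85 ≡ 38; y = λ·(33 - 38) - 8 ≡ 46. → (38, 46)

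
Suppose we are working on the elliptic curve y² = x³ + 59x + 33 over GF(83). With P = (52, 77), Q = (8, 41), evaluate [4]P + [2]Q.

(60, 72)

First 4P:
Repeated addition: build up to 4P.
2P: tangent at (52, 77): λ = (3·52² + 59)/(2·77) ≡ 37/71. 71⁻¹ ≡ 76 (mod 83), so λ ≡ 37·76 ≡ 73.
  x = λ² - 52 - 52 = 5329 - 104 ≡ 79; y = λ·(52 - 79) - 77 ≡ 27. → (79, 27)
3P: (79, 27) + (52, 77). λ = (77 - 27)/(52 - 79) ≡ 50/56 mod 83. 56⁻¹ ≡ 43 (mod 83), so λ ≡ 75.
  x = λ² - 79 - 52 = 5625 - 131 ≡ 16; y = λ·(79 - 16) - 27 ≡ 50. → (16, 50)
4P: (16, 50) + (52, 77). λ = (77 - 50)/(52 - 16) ≡ 27/36 mod 83. 36⁻¹ ≡ 30 (mod 83) since 36·30 = 1080 ≡ 1, so λ ≡ 63.
  x = λ² - 16 - 52 = 3969 - 68 ≡ 0; y = λ·(16 - 0) - 50 ≡ 45. → (0, 45)
4P = (0, 45).
Next 2Q:
Repeated addition: build up to 2Q.
2Q: tangent at (8, 41): λ = (3·8² + 59)/(2·41) ≡ 2/82. 82⁻¹ ≡ 82 (mod 83) since 82·82 = 6724 ≡ 1, so λ ≡ 2·82 ≡ 81.
  x = λ² - 8 - 8 = 6561 - 16 ≡ 71; y = λ·(8 - 71) - 41 ≡ 2. → (71, 2)
2Q = (71, 2).
Finally 4P + 2Q:
(0, 45) + (71, 2). λ = (2 - 45)/(71 - 0) ≡ 40/71 mod 83. 71⁻¹ ≡ 76 (mod 83), so λ ≡ 52.
  x = λ² - 0 - 71 = 2704 - 71 ≡ 60; y = λ·(0 - 60) - 45 ≡ 72. → (60, 72)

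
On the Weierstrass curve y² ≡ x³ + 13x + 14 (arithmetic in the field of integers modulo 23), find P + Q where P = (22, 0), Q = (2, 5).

(12, 9)

(22, 0) + (2, 5). λ = (5 - 0)/(2 - 22) ≡ 5/3 mod 23. 3⁻¹ ≡ 8 (mod 23), so λ ≡ 17.
  x = λ² - 22 - 2 = 289 - 24 ≡ 12; y = λ·(22 - 12) - 0 ≡ 9. → (12, 9)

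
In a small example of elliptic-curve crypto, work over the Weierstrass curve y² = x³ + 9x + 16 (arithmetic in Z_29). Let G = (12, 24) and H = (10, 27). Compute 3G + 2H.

First 3G:
Repeated addition: build up to 3G.
2G: tangent at (12, 24): λ = (3·12² + 9)/(2·24) ≡ 6/19. 19⁻¹ ≡ 26 (mod 29), so λ ≡ 6·26 ≡ 11.
  x = λ² - 12 - 12 = 121 - 24 ≡ 10; y = λ·(12 - 10) - 24 ≡ 27. → (10, 27)
3G: (10, 27) + (12, 24). λ = (24 - 27)/(12 - 10) ≡ 26/2 mod 29. 2⁻¹ ≡ 15 (mod 29), so λ ≡ 13.
  x = λ² - 10 - 12 = 169 - 22 ≡ 2; y = λ·(10 - 2) - 27 ≡ 19. → (2, 19)
3G = (2, 19).
Next 2H:
Repeated addition: build up to 2H.
2H: tangent at (10, 27): λ = (3·10² + 9)/(2·27) ≡ 19/25. 25⁻¹ ≡ 7 (mod 29), so λ ≡ 19·7 ≡ 17.
  x = λ² - 10 - 10 = 289 - 20 ≡ 8; y = λ·(10 - 8) - 27 ≡ 7. → (8, 7)
2H = (8, 7).
Finally 3G + 2H:
(2, 19) + (8, 7). λ = (7 - 19)/(8 - 2) ≡ 17/6 mod 29. 6⁻¹ ≡ 5 (mod 29) since 6·5 = 30 ≡ 1, so λ ≡ 27.
  x = λ² - 2 - 8 = 729 - 10 ≡ 23; y = λ·(2 - 23) - 19 ≡ 23. → (23, 23)

(23, 23)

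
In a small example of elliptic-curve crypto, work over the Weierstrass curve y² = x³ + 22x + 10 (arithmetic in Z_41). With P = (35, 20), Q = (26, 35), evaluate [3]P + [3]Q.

(5, 32)

First 3P:
Repeated addition: build up to 3P.
2P: tangent at (35, 20): λ = (3·35² + 22)/(2·20) ≡ 7/40. 40⁻¹ ≡ 40 (mod 41) since 40·40 = 1600 ≡ 1, so λ ≡ 7·40 ≡ 34.
  x = λ² - 35 - 35 = 1156 - 70 ≡ 20; y = λ·(35 - 20) - 20 ≡ 39. → (20, 39)
3P: (20, 39) + (35, 20). λ = (20 - 39)/(35 - 20) ≡ 22/15 mod 41. 15⁻¹ ≡ 11 (mod 41), so λ ≡ 37.
  x = λ² - 20 - 35 = 1369 - 55 ≡ 2; y = λ·(20 - 2) - 39 ≡ 12. → (2, 12)
3P = (2, 12).
Next 3Q:
Repeated addition: build up to 3Q.
2Q: tangent at (26, 35): λ = (3·26² + 22)/(2·35) ≡ 0/29. 29⁻¹ ≡ 17 (mod 41) since 29·17 = 493 ≡ 1, so λ ≡ 0·17 ≡ 0.
  x = λ² - 26 - 26 = 0 - 52 ≡ 30; y = λ·(26 - 30) - 35 ≡ 6. → (30, 6)
3Q: (30, 6) + (26, 35). λ = (35 - 6)/(26 - 30) ≡ 29/37 mod 41. 37⁻¹ ≡ 10 (mod 41) since 37·10 = 370 ≡ 1, so λ ≡ 3.
  x = λ² - 30 - 26 = 9 - 56 ≡ 35; y = λ·(30 - 35) - 6 ≡ 20. → (35, 20)
3Q = (35, 20).
Finally 3P + 3Q:
(2, 12) + (35, 20). λ = (20 - 12)/(35 - 2) ≡ 8/33 mod 41. 33⁻¹ ≡ 5 (mod 41), so λ ≡ 40.
  x = λ² - 2 - 35 = 1600 - 37 ≡ 5; y = λ·(2 - 5) - 12 ≡ 32. → (5, 32)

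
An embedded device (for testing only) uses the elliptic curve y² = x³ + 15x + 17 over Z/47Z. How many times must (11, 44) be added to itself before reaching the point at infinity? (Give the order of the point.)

2P: tangent at (11, 44): λ = (3·11² + 15)/(2·44) ≡ 2/41. 41⁻¹ ≡ 39 (mod 47), so λ ≡ 2·39 ≡ 31.
  x = λ² - 11 - 11 = 961 - 22 ≡ 46; y = λ·(11 - 46) - 44 ≡ 46. → (46, 46)
3P: (46, 46) + (11, 44). λ = (44 - 46)/(11 - 46) ≡ 45/12 mod 47. 12⁻¹ ≡ 4 (mod 47) since 12·4 = 48 ≡ 1, so λ ≡ 39.
  x = λ² - 46 - 11 = 1521 - 57 ≡ 7; y = λ·(46 - 7) - 46 ≡ 18. → (7, 18)
4P: (7, 18) + (11, 44). λ = (44 - 18)/(11 - 7) ≡ 26/4 mod 47. 4⁻¹ ≡ 12 (mod 47) since 4·12 = 48 ≡ 1, so λ ≡ 30.
  x = λ² - 7 - 11 = 900 - 18 ≡ 36; y = λ·(7 - 36) - 18 ≡ 5. → (36, 5)
5P: (36, 5) + (11, 44). λ = (44 - 5)/(11 - 36) ≡ 39/22 mod 47. 22⁻¹ ≡ 15 (mod 47), so λ ≡ 21.
  x = λ² - 36 - 11 = 441 - 47 ≡ 18; y = λ·(36 - 18) - 5 ≡ 44. → (18, 44)
6P: (18, 44) + (11, 44). λ = (44 - 44)/(11 - 18) ≡ 0/40 mod 47. 40⁻¹ ≡ 20 (mod 47), so λ ≡ 0.
  x = λ² - 18 - 11 = 0 - 29 ≡ 18; y = λ·(18 - 18) - 44 ≡ 3. → (18, 3)
7P: (18, 3) + (11, 44). λ = (44 - 3)/(11 - 18) ≡ 41/40 mod 47. 40⁻¹ ≡ 20 (mod 47), so λ ≡ 21.
  x = λ² - 18 - 11 = 441 - 29 ≡ 36; y = λ·(18 - 36) - 3 ≡ 42. → (36, 42)
8P: (36, 42) + (11, 44). λ = (44 - 42)/(11 - 36) ≡ 2/22 mod 47. 22⁻¹ ≡ 15 (mod 47), so λ ≡ 30.
  x = λ² - 36 - 11 = 900 - 47 ≡ 7; y = λ·(36 - 7) - 42 ≡ 29. → (7, 29)
9P: (7, 29) + (11, 44). λ = (44 - 29)/(11 - 7) ≡ 15/4 mod 47. 4⁻¹ ≡ 12 (mod 47), so λ ≡ 39.
  x = λ² - 7 - 11 = 1521 - 18 ≡ 46; y = λ·(7 - 46) - 29 ≡ 1. → (46, 1)
10P: (46, 1) + (11, 44). λ = (44 - 1)/(11 - 46) ≡ 43/12 mod 47. 12⁻¹ ≡ 4 (mod 47), so λ ≡ 31.
  x = λ² - 46 - 11 = 961 - 57 ≡ 11; y = λ·(46 - 11) - 1 ≡ 3. → (11, 3)
11P: (11, 3) + (11, 44): same x and y₁ ≡ -y₂, so the sum is the point at infinity.
11P = the point at infinity, so the order is 11.

11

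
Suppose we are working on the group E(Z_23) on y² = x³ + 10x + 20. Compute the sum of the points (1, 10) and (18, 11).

(20, 20)

(1, 10) + (18, 11). λ = (11 - 10)/(18 - 1) ≡ 1/17 mod 23. 17⁻¹ ≡ 19 (mod 23) since 17·19 = 323 ≡ 1, so λ ≡ 19.
  x = λ² - 1 - 18 = 361 - 19 ≡ 20; y = λ·(1 - 20) - 10 ≡ 20. → (20, 20)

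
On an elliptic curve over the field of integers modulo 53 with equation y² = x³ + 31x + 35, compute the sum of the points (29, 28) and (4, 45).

(29, 28) + (4, 45). λ = (45 - 28)/(4 - 29) ≡ 17/28 mod 53. 28⁻¹ ≡ 36 (mod 53), so λ ≡ 29.
  x = λ² - 29 - 4 = 841 - 33 ≡ 13; y = λ·(29 - 13) - 28 ≡ 12. → (13, 12)

(13, 12)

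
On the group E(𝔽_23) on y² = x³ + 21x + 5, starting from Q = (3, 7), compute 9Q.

Repeated addition: build up to 9Q.
2Q: tangent at (3, 7): λ = (3·3² + 21)/(2·7) ≡ 2/14. 14⁻¹ ≡ 5 (mod 23), so λ ≡ 2·5 ≡ 10.
  x = λ² - 3 - 3 = 100 - 6 ≡ 2; y = λ·(3 - 2) - 7 ≡ 3. → (2, 3)
3Q: (2, 3) + (3, 7). λ = (7 - 3)/(3 - 2) ≡ 4/1 mod 23. 1⁻¹ ≡ 1 (mod 23) since 1·1 = 1 ≡ 1, so λ ≡ 4.
  x = λ² - 2 - 3 = 16 - 5 ≡ 11; y = λ·(2 - 11) - 3 ≡ 7. → (11, 7)
4Q: (11, 7) + (3, 7). λ = (7 - 7)/(3 - 11) ≡ 0/15 mod 23. 15⁻¹ ≡ 20 (mod 23), so λ ≡ 0.
  x = λ² - 11 - 3 = 0 - 14 ≡ 9; y = λ·(11 - 9) - 7 ≡ 16. → (9, 16)
5Q: (9, 16) + (3, 7). λ = (7 - 16)/(3 - 9) ≡ 14/17 mod 23. 17⁻¹ ≡ 19 (mod 23), so λ ≡ 13.
  x = λ² - 9 - 3 = 169 - 12 ≡ 19; y = λ·(9 - 19) - 16 ≡ 15. → (19, 15)
6Q: (19, 15) + (3, 7). λ = (7 - 15)/(3 - 19) ≡ 15/7 mod 23. 7⁻¹ ≡ 10 (mod 23) since 7·10 = 70 ≡ 1, so λ ≡ 12.
  x = λ² - 19 - 3 = 144 - 22 ≡ 7; y = λ·(19 - 7) - 15 ≡ 14. → (7, 14)
7Q: (7, 14) + (3, 7). λ = (7 - 14)/(3 - 7) ≡ 16/19 mod 23. 19⁻¹ ≡ 17 (mod 23), so λ ≡ 19.
  x = λ² - 7 - 3 = 361 - 10 ≡ 6; y = λ·(7 - 6) - 14 ≡ 5. → (6, 5)
8Q: (6, 5) + (3, 7). λ = (7 - 5)/(3 - 6) ≡ 2/20 mod 23. 20⁻¹ ≡ 15 (mod 23), so λ ≡ 7.
  x = λ² - 6 - 3 = 49 - 9 ≡ 17; y = λ·(6 - 17) - 5 ≡ 10. → (17, 10)
9Q: (17, 10) + (3, 7). λ = (7 - 10)/(3 - 17) ≡ 20/9 mod 23. 9⁻¹ ≡ 18 (mod 23), so λ ≡ 15.
  x = λ² - 17 - 3 = 225 - 20 ≡ 21; y = λ·(17 - 21) - 10 ≡ 22. → (21, 22)

(21, 22)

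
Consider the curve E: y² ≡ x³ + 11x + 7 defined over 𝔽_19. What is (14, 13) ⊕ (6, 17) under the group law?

(14, 13) + (6, 17). λ = (17 - 13)/(6 - 14) ≡ 4/11 mod 19. 11⁻¹ ≡ 7 (mod 19), so λ ≡ 9.
  x = λ² - 14 - 6 = 81 - 20 ≡ 4; y = λ·(14 - 4) - 13 ≡ 1. → (4, 1)

(4, 1)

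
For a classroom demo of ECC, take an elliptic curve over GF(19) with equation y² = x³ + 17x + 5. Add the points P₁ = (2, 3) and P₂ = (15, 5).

(0, 9)

(2, 3) + (15, 5). λ = (5 - 3)/(15 - 2) ≡ 2/13 mod 19. 13⁻¹ ≡ 3 (mod 19), so λ ≡ 6.
  x = λ² - 2 - 15 = 36 - 17 ≡ 0; y = λ·(2 - 0) - 3 ≡ 9. → (0, 9)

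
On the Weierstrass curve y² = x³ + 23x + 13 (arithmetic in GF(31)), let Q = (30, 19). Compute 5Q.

Repeated addition: build up to 5Q.
2Q: tangent at (30, 19): λ = (3·30² + 23)/(2·19) ≡ 26/7. 7⁻¹ ≡ 9 (mod 31) since 7·9 = 63 ≡ 1, so λ ≡ 26·9 ≡ 17.
  x = λ² - 30 - 30 = 289 - 60 ≡ 12; y = λ·(30 - 12) - 19 ≡ 8. → (12, 8)
3Q: (12, 8) + (30, 19). λ = (19 - 8)/(30 - 12) ≡ 11/18 mod 31. 18⁻¹ ≡ 19 (mod 31) since 18·19 = 342 ≡ 1, so λ ≡ 23.
  x = λ² - 12 - 30 = 529 - 42 ≡ 22; y = λ·(12 - 22) - 8 ≡ 10. → (22, 10)
4Q: (22, 10) + (30, 19). λ = (19 - 10)/(30 - 22) ≡ 9/8 mod 31. 8⁻¹ ≡ 4 (mod 31) since 8·4 = 32 ≡ 1, so λ ≡ 5.
  x = λ² - 22 - 30 = 25 - 52 ≡ 4; y = λ·(22 - 4) - 10 ≡ 18. → (4, 18)
5Q: (4, 18) + (30, 19). λ = (19 - 18)/(30 - 4) ≡ 1/26 mod 31. 26⁻¹ ≡ 6 (mod 31) since 26·6 = 156 ≡ 1, so λ ≡ 6.
  x = λ² - 4 - 30 = 36 - 34 ≡ 2; y = λ·(4 - 2) - 18 ≡ 25. → (2, 25)

(2, 25)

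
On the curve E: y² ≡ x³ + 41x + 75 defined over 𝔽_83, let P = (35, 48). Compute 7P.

Double-and-add on 7 = (111)₂. Start with P = (35, 48) for the leading 1-bit.
double: tangent at (35, 48): λ = (3·35² + 41)/(2·48) ≡ 64/13. 13⁻¹ ≡ 32 (mod 83), so λ ≡ 64·32 ≡ 56.
  x = λ² - 35 - 35 = 3136 - 70 ≡ 78; y = λ·(35 - 78) - 48 ≡ 34. → (78, 34)
add P: (78, 34) + (35, 48). λ = (48 - 34)/(35 - 78) ≡ 14/40 mod 83. 40⁻¹ ≡ 27 (mod 83), so λ ≡ 46.
  x = λ² - 78 - 35 = 2116 - 113 ≡ 11; y = λ·(78 - 11) - 34 ≡ 60. → (11, 60)
double: tangent at (11, 60): λ = (3·11² + 41)/(2·60) ≡ 72/37. 37⁻¹ ≡ 9 (mod 83), so λ ≡ 72·9 ≡ 67.
  x = λ² - 11 - 11 = 4489 - 22 ≡ 68; y = λ·(11 - 68) - 60 ≡ 22. → (68, 22)
add P: (68, 22) + (35, 48). λ = (48 - 22)/(35 - 68) ≡ 26/50 mod 83. 50⁻¹ ≡ 5 (mod 83) since 50·5 = 250 ≡ 1, so λ ≡ 47.
  x = λ² - 68 - 35 = 2209 - 103 ≡ 31; y = λ·(68 - 31) - 22 ≡ 57. → (31, 57)

(31, 57)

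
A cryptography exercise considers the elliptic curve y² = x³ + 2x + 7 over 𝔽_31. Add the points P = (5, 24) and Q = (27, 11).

(3, 3)

(5, 24) + (27, 11). λ = (11 - 24)/(27 - 5) ≡ 18/22 mod 31. 22⁻¹ ≡ 24 (mod 31), so λ ≡ 29.
  x = λ² - 5 - 27 = 841 - 32 ≡ 3; y = λ·(5 - 3) - 24 ≡ 3. → (3, 3)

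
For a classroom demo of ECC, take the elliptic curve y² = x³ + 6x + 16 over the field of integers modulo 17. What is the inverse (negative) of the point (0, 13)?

(0, 4)

-(0, 13) = (0, -13 mod 17) = (0, 4).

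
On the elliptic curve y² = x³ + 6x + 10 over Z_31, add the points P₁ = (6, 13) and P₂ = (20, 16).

(6, 13) + (20, 16). λ = (16 - 13)/(20 - 6) ≡ 3/14 mod 31. 14⁻¹ ≡ 20 (mod 31), so λ ≡ 29.
  x = λ² - 6 - 20 = 841 - 26 ≡ 9; y = λ·(6 - 9) - 13 ≡ 24. → (9, 24)

(9, 24)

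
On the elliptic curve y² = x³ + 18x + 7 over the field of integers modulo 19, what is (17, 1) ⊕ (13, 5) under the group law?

(9, 10)

(17, 1) + (13, 5). λ = (5 - 1)/(13 - 17) ≡ 4/15 mod 19. 15⁻¹ ≡ 14 (mod 19), so λ ≡ 18.
  x = λ² - 17 - 13 = 324 - 30 ≡ 9; y = λ·(17 - 9) - 1 ≡ 10. → (9, 10)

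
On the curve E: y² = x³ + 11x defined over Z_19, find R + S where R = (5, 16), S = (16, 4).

(5, 3)

(5, 16) + (16, 4). λ = (4 - 16)/(16 - 5) ≡ 7/11 mod 19. 11⁻¹ ≡ 7 (mod 19), so λ ≡ 11.
  x = λ² - 5 - 16 = 121 - 21 ≡ 5; y = λ·(5 - 5) - 16 ≡ 3. → (5, 3)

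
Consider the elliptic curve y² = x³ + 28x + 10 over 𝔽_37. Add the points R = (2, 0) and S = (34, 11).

(2, 0) + (34, 11). λ = (11 - 0)/(34 - 2) ≡ 11/32 mod 37. 32⁻¹ ≡ 22 (mod 37), so λ ≡ 20.
  x = λ² - 2 - 34 = 400 - 36 ≡ 31; y = λ·(2 - 31) - 0 ≡ 12. → (31, 12)

(31, 12)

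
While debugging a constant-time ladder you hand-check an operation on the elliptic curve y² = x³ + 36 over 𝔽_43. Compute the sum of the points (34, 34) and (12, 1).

(34, 34) + (12, 1). λ = (1 - 34)/(12 - 34) ≡ 10/21 mod 43. 21⁻¹ ≡ 41 (mod 43) since 21·41 = 861 ≡ 1, so λ ≡ 23.
  x = λ² - 34 - 12 = 529 - 46 ≡ 10; y = λ·(34 - 10) - 34 ≡ 2. → (10, 2)

(10, 2)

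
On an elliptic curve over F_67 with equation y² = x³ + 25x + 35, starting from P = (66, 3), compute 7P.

Double-and-add on 7 = (111)₂. Start with P = (66, 3) for the leading 1-bit.
double: tangent at (66, 3): λ = (3·66² + 25)/(2·3) ≡ 28/6. 6⁻¹ ≡ 56 (mod 67) since 6·56 = 336 ≡ 1, so λ ≡ 28·56 ≡ 27.
  x = λ² - 66 - 66 = 729 - 132 ≡ 61; y = λ·(66 - 61) - 3 ≡ 65. → (61, 65)
add P: (61, 65) + (66, 3). λ = (3 - 65)/(66 - 61) ≡ 5/5 mod 67. 5⁻¹ ≡ 27 (mod 67), so λ ≡ 1.
  x = λ² - 61 - 66 = 1 - 127 ≡ 8; y = λ·(61 - 8) - 65 ≡ 55. → (8, 55)
double: tangent at (8, 55): λ = (3·8² + 25)/(2·55) ≡ 16/43. 43⁻¹ ≡ 53 (mod 67), so λ ≡ 16·53 ≡ 44.
  x = λ² - 8 - 8 = 1936 - 16 ≡ 44; y = λ·(8 - 44) - 55 ≡ 36. → (44, 36)
add P: (44, 36) + (66, 3). λ = (3 - 36)/(66 - 44) ≡ 34/22 mod 67. 22⁻¹ ≡ 64 (mod 67) since 22·64 = 1408 ≡ 1, so λ ≡ 32.
  x = λ² - 44 - 66 = 1024 - 110 ≡ 43; y = λ·(44 - 43) - 36 ≡ 63. → (43, 63)

(43, 63)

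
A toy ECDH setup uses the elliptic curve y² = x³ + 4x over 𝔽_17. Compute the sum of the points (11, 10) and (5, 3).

(0, 0)

(11, 10) + (5, 3). λ = (3 - 10)/(5 - 11) ≡ 10/11 mod 17. 11⁻¹ ≡ 14 (mod 17), so λ ≡ 4.
  x = λ² - 11 - 5 = 16 - 16 ≡ 0; y = λ·(11 - 0) - 10 ≡ 0. → (0, 0)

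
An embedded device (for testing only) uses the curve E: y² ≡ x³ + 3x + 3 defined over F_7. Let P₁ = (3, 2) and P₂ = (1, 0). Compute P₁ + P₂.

(4, 4)

(3, 2) + (1, 0). λ = (0 - 2)/(1 - 3) ≡ 5/5 mod 7. 5⁻¹ ≡ 3 (mod 7), so λ ≡ 1.
  x = λ² - 3 - 1 = 1 - 4 ≡ 4; y = λ·(3 - 4) - 2 ≡ 4. → (4, 4)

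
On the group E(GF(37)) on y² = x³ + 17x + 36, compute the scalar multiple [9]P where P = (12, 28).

Repeated addition: build up to 9P.
2P: tangent at (12, 28): λ = (3·12² + 17)/(2·28) ≡ 5/19. 19⁻¹ ≡ 2 (mod 37) since 19·2 = 38 ≡ 1, so λ ≡ 5·2 ≡ 10.
  x = λ² - 12 - 12 = 100 - 24 ≡ 2; y = λ·(12 - 2) - 28 ≡ 35. → (2, 35)
3P: (2, 35) + (12, 28). λ = (28 - 35)/(12 - 2) ≡ 30/10 mod 37. 10⁻¹ ≡ 26 (mod 37), so λ ≡ 3.
  x = λ² - 2 - 12 = 9 - 14 ≡ 32; y = λ·(2 - 32) - 35 ≡ 23. → (32, 23)
4P: (32, 23) + (12, 28). λ = (28 - 23)/(12 - 32) ≡ 5/17 mod 37. 17⁻¹ ≡ 24 (mod 37), so λ ≡ 9.
  x = λ² - 32 - 12 = 81 - 44 ≡ 0; y = λ·(32 - 0) - 23 ≡ 6. → (0, 6)
5P: (0, 6) + (12, 28). λ = (28 - 6)/(12 - 0) ≡ 22/12 mod 37. 12⁻¹ ≡ 34 (mod 37), so λ ≡ 8.
  x = λ² - 0 - 12 = 64 - 12 ≡ 15; y = λ·(0 - 15) - 6 ≡ 22. → (15, 22)
6P: (15, 22) + (12, 28). λ = (28 - 22)/(12 - 15) ≡ 6/34 mod 37. 34⁻¹ ≡ 12 (mod 37), so λ ≡ 35.
  x = λ² - 15 - 12 = 1225 - 27 ≡ 14; y = λ·(15 - 14) - 22 ≡ 13. → (14, 13)
7P: (14, 13) + (12, 28). λ = (28 - 13)/(12 - 14) ≡ 15/35 mod 37. 35⁻¹ ≡ 18 (mod 37), so λ ≡ 11.
  x = λ² - 14 - 12 = 121 - 26 ≡ 21; y = λ·(14 - 21) - 13 ≡ 21. → (21, 21)
8P: (21, 21) + (12, 28). λ = (28 - 21)/(12 - 21) ≡ 7/28 mod 37. 28⁻¹ ≡ 4 (mod 37) since 28·4 = 112 ≡ 1, so λ ≡ 28.
  x = λ² - 21 - 12 = 784 - 33 ≡ 11; y = λ·(21 - 11) - 21 ≡ 0. → (11, 0)
9P: (11, 0) + (12, 28). λ = (28 - 0)/(12 - 11) ≡ 28/1 mod 37. 1⁻¹ ≡ 1 (mod 37), so λ ≡ 28.
  x = λ² - 11 - 12 = 784 - 23 ≡ 21; y = λ·(11 - 21) - 0 ≡ 16. → (21, 16)

(21, 16)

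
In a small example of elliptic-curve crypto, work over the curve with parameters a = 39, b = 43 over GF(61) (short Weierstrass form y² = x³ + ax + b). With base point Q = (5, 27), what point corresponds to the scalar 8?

(5, 34)

Repeated addition: build up to 8Q.
2Q: tangent at (5, 27): λ = (3·5² + 39)/(2·27) ≡ 53/54. 54⁻¹ ≡ 26 (mod 61), so λ ≡ 53·26 ≡ 36.
  x = λ² - 5 - 5 = 1296 - 10 ≡ 5; y = λ·(5 - 5) - 27 ≡ 34. → (5, 34)
3Q: (5, 34) + (5, 27): same x and y₁ ≡ -y₂, so the sum is O.
4Q: O + (5, 27) = (5, 27) (identity).
5Q: tangent at (5, 27): λ = (3·5² + 39)/(2·27) ≡ 53/54. 54⁻¹ ≡ 26 (mod 61) since 54·26 = 1404 ≡ 1, so λ ≡ 53·26 ≡ 36.
  x = λ² - 5 - 5 = 1296 - 10 ≡ 5; y = λ·(5 - 5) - 27 ≡ 34. → (5, 34)
6Q: (5, 34) + (5, 27): same x and y₁ ≡ -y₂, so the sum is O.
7Q: O + (5, 27) = (5, 27) (identity).
8Q: tangent at (5, 27): λ = (3·5² + 39)/(2·27) ≡ 53/54. 54⁻¹ ≡ 26 (mod 61) since 54·26 = 1404 ≡ 1, so λ ≡ 53·26 ≡ 36.
  x = λ² - 5 - 5 = 1296 - 10 ≡ 5; y = λ·(5 - 5) - 27 ≡ 34. → (5, 34)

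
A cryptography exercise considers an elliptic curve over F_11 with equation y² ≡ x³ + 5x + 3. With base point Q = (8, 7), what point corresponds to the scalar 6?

Repeated addition: build up to 6Q.
2Q: tangent at (8, 7): λ = (3·8² + 5)/(2·7) ≡ 10/3. 3⁻¹ ≡ 4 (mod 11), so λ ≡ 10·4 ≡ 7.
  x = λ² - 8 - 8 = 49 - 16 ≡ 0; y = λ·(8 - 0) - 7 ≡ 5. → (0, 5)
3Q: (0, 5) + (8, 7). λ = (7 - 5)/(8 - 0) ≡ 2/8 mod 11. 8⁻¹ ≡ 7 (mod 11) since 8·7 = 56 ≡ 1, so λ ≡ 3.
  x = λ² - 0 - 8 = 9 - 8 ≡ 1; y = λ·(0 - 1) - 5 ≡ 3. → (1, 3)
4Q: (1, 3) + (8, 7). λ = (7 - 3)/(8 - 1) ≡ 4/7 mod 11. 7⁻¹ ≡ 8 (mod 11) since 7·8 = 56 ≡ 1, so λ ≡ 10.
  x = λ² - 1 - 8 = 100 - 9 ≡ 3; y = λ·(1 - 3) - 3 ≡ 10. → (3, 10)
5Q: (3, 10) + (8, 7). λ = (7 - 10)/(8 - 3) ≡ 8/5 mod 11. 5⁻¹ ≡ 9 (mod 11), so λ ≡ 6.
  x = λ² - 3 - 8 = 36 - 11 ≡ 3; y = λ·(3 - 3) - 10 ≡ 1. → (3, 1)
6Q: (3, 1) + (8, 7). λ = (7 - 1)/(8 - 3) ≡ 6/5 mod 11. 5⁻¹ ≡ 9 (mod 11) since 5·9 = 45 ≡ 1, so λ ≡ 10.
  x = λ² - 3 - 8 = 100 - 11 ≡ 1; y = λ·(3 - 1) - 1 ≡ 8. → (1, 8)

(1, 8)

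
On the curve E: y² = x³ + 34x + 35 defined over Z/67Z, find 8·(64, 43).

Write P = (64, 43).
Repeated addition: build up to 8P.
2P: tangent at (64, 43): λ = (3·64² + 34)/(2·43) ≡ 61/19. 19⁻¹ ≡ 60 (mod 67) since 19·60 = 1140 ≡ 1, so λ ≡ 61·60 ≡ 42.
  x = λ² - 64 - 64 = 1764 - 128 ≡ 28; y = λ·(64 - 28) - 43 ≡ 62. → (28, 62)
3P: (28, 62) + (64, 43). λ = (43 - 62)/(64 - 28) ≡ 48/36 mod 67. 36⁻¹ ≡ 54 (mod 67) since 36·54 = 1944 ≡ 1, so λ ≡ 46.
  x = λ² - 28 - 64 = 2116 - 92 ≡ 14; y = λ·(28 - 14) - 62 ≡ 46. → (14, 46)
4P: (14, 46) + (64, 43). λ = (43 - 46)/(64 - 14) ≡ 64/50 mod 67. 50⁻¹ ≡ 63 (mod 67), so λ ≡ 12.
  x = λ² - 14 - 64 = 144 - 78 ≡ 66; y = λ·(14 - 66) - 46 ≡ 0. → (66, 0)
5P: (66, 0) + (64, 43). λ = (43 - 0)/(64 - 66) ≡ 43/65 mod 67. 65⁻¹ ≡ 33 (mod 67), so λ ≡ 12.
  x = λ² - 66 - 64 = 144 - 130 ≡ 14; y = λ·(66 - 14) - 0 ≡ 21. → (14, 21)
6P: (14, 21) + (64, 43). λ = (43 - 21)/(64 - 14) ≡ 22/50 mod 67. 50⁻¹ ≡ 63 (mod 67), so λ ≡ 46.
  x = λ² - 14 - 64 = 2116 - 78 ≡ 28; y = λ·(14 - 28) - 21 ≡ 5. → (28, 5)
7P: (28, 5) + (64, 43). λ = (43 - 5)/(64 - 28) ≡ 38/36 mod 67. 36⁻¹ ≡ 54 (mod 67) since 36·54 = 1944 ≡ 1, so λ ≡ 42.
  x = λ² - 28 - 64 = 1764 - 92 ≡ 64; y = λ·(28 - 64) - 5 ≡ 24. → (64, 24)
8P: (64, 24) + (64, 43): same x and y₁ ≡ -y₂, so the sum is ∞.

O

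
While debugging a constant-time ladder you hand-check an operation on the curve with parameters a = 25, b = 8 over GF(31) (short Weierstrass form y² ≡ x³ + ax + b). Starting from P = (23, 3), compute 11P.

(9, 30)

Double-and-add on 11 = (1011)₂. Start with P = (23, 3) for the leading 1-bit.
double: tangent at (23, 3): λ = (3·23² + 25)/(2·3) ≡ 0/6. 6⁻¹ ≡ 26 (mod 31), so λ ≡ 0·26 ≡ 0.
  x = λ² - 23 - 23 = 0 - 46 ≡ 16; y = λ·(23 - 16) - 3 ≡ 28. → (16, 28)
double: tangent at (16, 28): λ = (3·16² + 25)/(2·28) ≡ 18/25. 25⁻¹ ≡ 5 (mod 31) since 25·5 = 125 ≡ 1, so λ ≡ 18·5 ≡ 28.
  x = λ² - 16 - 16 = 784 - 32 ≡ 8; y = λ·(16 - 8) - 28 ≡ 10. → (8, 10)
add P: (8, 10) + (23, 3). λ = (3 - 10)/(23 - 8) ≡ 24/15 mod 31. 15⁻¹ ≡ 29 (mod 31), so λ ≡ 14.
  x = λ² - 8 - 23 = 196 - 31 ≡ 10; y = λ·(8 - 10) - 10 ≡ 24. → (10, 24)
double: tangent at (10, 24): λ = (3·10² + 25)/(2·24) ≡ 15/17. 17⁻¹ ≡ 11 (mod 31), so λ ≡ 15·11 ≡ 10.
  x = λ² - 10 - 10 = 100 - 20 ≡ 18; y = λ·(10 - 18) - 24 ≡ 20. → (18, 20)
add P: (18, 20) + (23, 3). λ = (3 - 20)/(23 - 18) ≡ 14/5 mod 31. 5⁻¹ ≡ 25 (mod 31), so λ ≡ 9.
  x = λ² - 18 - 23 = 81 - 41 ≡ 9; y = λ·(18 - 9) - 20 ≡ 30. → (9, 30)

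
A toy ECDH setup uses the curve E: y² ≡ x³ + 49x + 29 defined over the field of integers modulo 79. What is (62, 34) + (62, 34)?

tangent at (62, 34): λ = (3·62² + 49)/(2·34) ≡ 47/68. 68⁻¹ ≡ 43 (mod 79) since 68·43 = 2924 ≡ 1, so λ ≡ 47·43 ≡ 46.
  x = λ² - 62 - 62 = 2116 - 124 ≡ 17; y = λ·(62 - 17) - 34 ≡ 61. → (17, 61)

(17, 61)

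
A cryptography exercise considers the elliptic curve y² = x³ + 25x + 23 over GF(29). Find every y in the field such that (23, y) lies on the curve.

11, 18

x³ + 25x + 23 = 12765 ≡ 5 (mod 29).
Square roots of 5 mod 29: 11 and 18 (since 11² = 121 ≡ 5).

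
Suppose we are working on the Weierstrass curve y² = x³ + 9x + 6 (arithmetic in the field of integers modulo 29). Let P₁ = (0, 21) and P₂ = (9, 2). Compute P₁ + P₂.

(0, 21) + (9, 2). λ = (2 - 21)/(9 - 0) ≡ 10/9 mod 29. 9⁻¹ ≡ 13 (mod 29) since 9·13 = 117 ≡ 1, so λ ≡ 14.
  x = λ² - 0 - 9 = 196 - 9 ≡ 13; y = λ·(0 - 13) - 21 ≡ 0. → (13, 0)

(13, 0)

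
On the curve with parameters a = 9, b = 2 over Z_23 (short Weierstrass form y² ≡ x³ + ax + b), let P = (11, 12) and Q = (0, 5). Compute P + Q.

(1, 9)

(11, 12) + (0, 5). λ = (5 - 12)/(0 - 11) ≡ 16/12 mod 23. 12⁻¹ ≡ 2 (mod 23), so λ ≡ 9.
  x = λ² - 11 - 0 = 81 - 11 ≡ 1; y = λ·(11 - 1) - 12 ≡ 9. → (1, 9)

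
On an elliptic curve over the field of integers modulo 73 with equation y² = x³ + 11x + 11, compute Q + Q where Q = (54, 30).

tangent at (54, 30): λ = (3·54² + 11)/(2·30) ≡ 72/60. 60⁻¹ ≡ 28 (mod 73) since 60·28 = 1680 ≡ 1, so λ ≡ 72·28 ≡ 45.
  x = λ² - 54 - 54 = 2025 - 108 ≡ 19; y = λ·(54 - 19) - 30 ≡ 12. → (19, 12)

(19, 12)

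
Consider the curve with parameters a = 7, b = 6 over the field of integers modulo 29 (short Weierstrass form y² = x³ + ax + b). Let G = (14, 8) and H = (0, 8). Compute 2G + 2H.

(12, 7)

First 2G:
Repeated addition: build up to 2G.
2G: tangent at (14, 8): λ = (3·14² + 7)/(2·8) ≡ 15/16. 16⁻¹ ≡ 20 (mod 29), so λ ≡ 15·20 ≡ 10.
  x = λ² - 14 - 14 = 100 - 28 ≡ 14; y = λ·(14 - 14) - 8 ≡ 21. → (14, 21)
2G = (14, 21).
Next 2H:
Repeated addition: build up to 2H.
2H: tangent at (0, 8): λ = (3·0² + 7)/(2·8) ≡ 7/16. 16⁻¹ ≡ 20 (mod 29) since 16·20 = 320 ≡ 1, so λ ≡ 7·20 ≡ 24.
  x = λ² - 0 - 0 = 576 - 0 ≡ 25; y = λ·(0 - 25) - 8 ≡ 1. → (25, 1)
2H = (25, 1).
Finally 2G + 2H:
(14, 21) + (25, 1). λ = (1 - 21)/(25 - 14) ≡ 9/11 mod 29. 11⁻¹ ≡ 8 (mod 29), so λ ≡ 14.
  x = λ² - 14 - 25 = 196 - 39 ≡ 12; y = λ·(14 - 12) - 21 ≡ 7. → (12, 7)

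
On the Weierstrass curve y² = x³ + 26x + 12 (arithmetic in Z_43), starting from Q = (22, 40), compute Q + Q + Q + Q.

Repeated addition: build up to 4Q.
2Q: tangent at (22, 40): λ = (3·22² + 26)/(2·40) ≡ 16/37. 37⁻¹ ≡ 7 (mod 43), so λ ≡ 16·7 ≡ 26.
  x = λ² - 22 - 22 = 676 - 44 ≡ 30; y = λ·(22 - 30) - 40 ≡ 10. → (30, 10)
3Q: (30, 10) + (22, 40). λ = (40 - 10)/(22 - 30) ≡ 30/35 mod 43. 35⁻¹ ≡ 16 (mod 43) since 35·16 = 560 ≡ 1, so λ ≡ 7.
  x = λ² - 30 - 22 = 49 - 52 ≡ 40; y = λ·(30 - 40) - 10 ≡ 6. → (40, 6)
4Q: (40, 6) + (22, 40). λ = (40 - 6)/(22 - 40) ≡ 34/25 mod 43. 25⁻¹ ≡ 31 (mod 43) since 25·31 = 775 ≡ 1, so λ ≡ 22.
  x = λ² - 40 - 22 = 484 - 62 ≡ 35; y = λ·(40 - 35) - 6 ≡ 18. → (35, 18)

(35, 18)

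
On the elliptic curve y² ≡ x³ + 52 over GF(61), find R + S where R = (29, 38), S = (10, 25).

(37, 40)

(29, 38) + (10, 25). λ = (25 - 38)/(10 - 29) ≡ 48/42 mod 61. 42⁻¹ ≡ 16 (mod 61), so λ ≡ 36.
  x = λ² - 29 - 10 = 1296 - 39 ≡ 37; y = λ·(29 - 37) - 38 ≡ 40. → (37, 40)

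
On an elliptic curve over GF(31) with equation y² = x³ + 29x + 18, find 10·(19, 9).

Write Q = (19, 9).
Repeated addition: build up to 10Q.
2Q: tangent at (19, 9): λ = (3·19² + 29)/(2·9) ≡ 27/18. 18⁻¹ ≡ 19 (mod 31) since 18·19 = 342 ≡ 1, so λ ≡ 27·19 ≡ 17.
  x = λ² - 19 - 19 = 289 - 38 ≡ 3; y = λ·(19 - 3) - 9 ≡ 15. → (3, 15)
3Q: (3, 15) + (19, 9). λ = (9 - 15)/(19 - 3) ≡ 25/16 mod 31. 16⁻¹ ≡ 2 (mod 31) since 16·2 = 32 ≡ 1, so λ ≡ 19.
  x = λ² - 3 - 19 = 361 - 22 ≡ 29; y = λ·(3 - 29) - 15 ≡ 18. → (29, 18)
4Q: (29, 18) + (19, 9). λ = (9 - 18)/(19 - 29) ≡ 22/21 mod 31. 21⁻¹ ≡ 3 (mod 31), so λ ≡ 4.
  x = λ² - 29 - 19 = 16 - 48 ≡ 30; y = λ·(29 - 30) - 18 ≡ 9. → (30, 9)
5Q: (30, 9) + (19, 9). λ = (9 - 9)/(19 - 30) ≡ 0/20 mod 31. 20⁻¹ ≡ 14 (mod 31), so λ ≡ 0.
  x = λ² - 30 - 19 = 0 - 49 ≡ 13; y = λ·(30 - 13) - 9 ≡ 22. → (13, 22)
6Q: (13, 22) + (19, 9). λ = (9 - 22)/(19 - 13) ≡ 18/6 mod 31. 6⁻¹ ≡ 26 (mod 31), so λ ≡ 3.
  x = λ² - 13 - 19 = 9 - 32 ≡ 8; y = λ·(13 - 8) - 22 ≡ 24. → (8, 24)
7Q: (8, 24) + (19, 9). λ = (9 - 24)/(19 - 8) ≡ 16/11 mod 31. 11⁻¹ ≡ 17 (mod 31) since 11·17 = 187 ≡ 1, so λ ≡ 24.
  x = λ² - 8 - 19 = 576 - 27 ≡ 22; y = λ·(8 - 22) - 24 ≡ 12. → (22, 12)
8Q: (22, 12) + (19, 9). λ = (9 - 12)/(19 - 22) ≡ 28/28 mod 31. 28⁻¹ ≡ 10 (mod 31) since 28·10 = 280 ≡ 1, so λ ≡ 1.
  x = λ² - 22 - 19 = 1 - 41 ≡ 22; y = λ·(22 - 22) - 12 ≡ 19. → (22, 19)
9Q: (22, 19) + (19, 9). λ = (9 - 19)/(19 - 22) ≡ 21/28 mod 31. 28⁻¹ ≡ 10 (mod 31), so λ ≡ 24.
  x = λ² - 22 - 19 = 576 - 41 ≡ 8; y = λ·(22 - 8) - 19 ≡ 7. → (8, 7)
10Q: (8, 7) + (19, 9). λ = (9 - 7)/(19 - 8) ≡ 2/11 mod 31. 11⁻¹ ≡ 17 (mod 31), so λ ≡ 3.
  x = λ² - 8 - 19 = 9 - 27 ≡ 13; y = λ·(8 - 13) - 7 ≡ 9. → (13, 9)

(13, 9)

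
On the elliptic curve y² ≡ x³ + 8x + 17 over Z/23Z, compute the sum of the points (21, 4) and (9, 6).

(21, 4) + (9, 6). λ = (6 - 4)/(9 - 21) ≡ 2/11 mod 23. 11⁻¹ ≡ 21 (mod 23) since 11·21 = 231 ≡ 1, so λ ≡ 19.
  x = λ² - 21 - 9 = 361 - 30 ≡ 9; y = λ·(21 - 9) - 4 ≡ 17. → (9, 17)

(9, 17)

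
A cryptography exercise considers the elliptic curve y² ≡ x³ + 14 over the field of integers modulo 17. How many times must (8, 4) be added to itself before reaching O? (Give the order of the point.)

2P: tangent at (8, 4): λ = (3·8² + 0)/(2·4) ≡ 5/8. 8⁻¹ ≡ 15 (mod 17) since 8·15 = 120 ≡ 1, so λ ≡ 5·15 ≡ 7.
  x = λ² - 8 - 8 = 49 - 16 ≡ 16; y = λ·(8 - 16) - 4 ≡ 8. → (16, 8)
3P: (16, 8) + (8, 4). λ = (4 - 8)/(8 - 16) ≡ 13/9 mod 17. 9⁻¹ ≡ 2 (mod 17) since 9·2 = 18 ≡ 1, so λ ≡ 9.
  x = λ² - 16 - 8 = 81 - 24 ≡ 6; y = λ·(16 - 6) - 8 ≡ 14. → (6, 14)
4P: (6, 14) + (8, 4). λ = (4 - 14)/(8 - 6) ≡ 7/2 mod 17. 2⁻¹ ≡ 9 (mod 17), so λ ≡ 12.
  x = λ² - 6 - 8 = 144 - 14 ≡ 11; y = λ·(6 - 11) - 14 ≡ 11. → (11, 11)
5P: (11, 11) + (8, 4). λ = (4 - 11)/(8 - 11) ≡ 10/14 mod 17. 14⁻¹ ≡ 11 (mod 17), so λ ≡ 8.
  x = λ² - 11 - 8 = 64 - 19 ≡ 11; y = λ·(11 - 11) - 11 ≡ 6. → (11, 6)
6P: (11, 6) + (8, 4). λ = (4 - 6)/(8 - 11) ≡ 15/14 mod 17. 14⁻¹ ≡ 11 (mod 17), so λ ≡ 12.
  x = λ² - 11 - 8 = 144 - 19 ≡ 6; y = λ·(11 - 6) - 6 ≡ 3. → (6, 3)
7P: (6, 3) + (8, 4). λ = (4 - 3)/(8 - 6) ≡ 1/2 mod 17. 2⁻¹ ≡ 9 (mod 17), so λ ≡ 9.
  x = λ² - 6 - 8 = 81 - 14 ≡ 16; y = λ·(6 - 16) - 3 ≡ 9. → (16, 9)
8P: (16, 9) + (8, 4). λ = (4 - 9)/(8 - 16) ≡ 12/9 mod 17. 9⁻¹ ≡ 2 (mod 17) since 9·2 = 18 ≡ 1, so λ ≡ 7.
  x = λ² - 16 - 8 = 49 - 24 ≡ 8; y = λ·(16 - 8) - 9 ≡ 13. → (8, 13)
9P: (8, 13) + (8, 4): same x and y₁ ≡ -y₂, so the sum is O.
9P = O, so the order is 9.

9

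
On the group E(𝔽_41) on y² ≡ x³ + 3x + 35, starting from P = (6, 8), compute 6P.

(14, 22)

Double-and-add on 6 = (110)₂. Start with P = (6, 8) for the leading 1-bit.
double: tangent at (6, 8): λ = (3·6² + 3)/(2·8) ≡ 29/16. 16⁻¹ ≡ 18 (mod 41), so λ ≡ 29·18 ≡ 30.
  x = λ² - 6 - 6 = 900 - 12 ≡ 27; y = λ·(6 - 27) - 8 ≡ 18. → (27, 18)
add P: (27, 18) + (6, 8). λ = (8 - 18)/(6 - 27) ≡ 31/20 mod 41. 20⁻¹ ≡ 39 (mod 41) since 20·39 = 780 ≡ 1, so λ ≡ 20.
  x = λ² - 27 - 6 = 400 - 33 ≡ 39; y = λ·(27 - 39) - 18 ≡ 29. → (39, 29)
double: tangent at (39, 29): λ = (3·39² + 3)/(2·29) ≡ 15/17. 17⁻¹ ≡ 29 (mod 41) since 17·29 = 493 ≡ 1, so λ ≡ 15·29 ≡ 25.
  x = λ² - 39 - 39 = 625 - 78 ≡ 14; y = λ·(39 - 14) - 29 ≡ 22. → (14, 22)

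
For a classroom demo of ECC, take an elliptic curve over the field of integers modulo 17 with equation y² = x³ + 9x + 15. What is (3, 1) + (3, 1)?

(12, 7)

tangent at (3, 1): λ = (3·3² + 9)/(2·1) ≡ 2/2. 2⁻¹ ≡ 9 (mod 17), so λ ≡ 2·9 ≡ 1.
  x = λ² - 3 - 3 = 1 - 6 ≡ 12; y = λ·(3 - 12) - 1 ≡ 7. → (12, 7)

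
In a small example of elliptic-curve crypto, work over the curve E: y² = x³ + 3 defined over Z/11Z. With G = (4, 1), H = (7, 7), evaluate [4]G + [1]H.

(7, 4)

First 4G:
Repeated addition: build up to 4G.
2G: tangent at (4, 1): λ = (3·4² + 0)/(2·1) ≡ 4/2. 2⁻¹ ≡ 6 (mod 11), so λ ≡ 4·6 ≡ 2.
  x = λ² - 4 - 4 = 4 - 8 ≡ 7; y = λ·(4 - 7) - 1 ≡ 4. → (7, 4)
3G: (7, 4) + (4, 1). λ = (1 - 4)/(4 - 7) ≡ 8/8 mod 11. 8⁻¹ ≡ 7 (mod 11), so λ ≡ 1.
  x = λ² - 7 - 4 = 1 - 11 ≡ 1; y = λ·(7 - 1) - 4 ≡ 2. → (1, 2)
4G: (1, 2) + (4, 1). λ = (1 - 2)/(4 - 1) ≡ 10/3 mod 11. 3⁻¹ ≡ 4 (mod 11), so λ ≡ 7.
  x = λ² - 1 - 4 = 49 - 5 ≡ 0; y = λ·(1 - 0) - 2 ≡ 5. → (0, 5)
4G = (0, 5).
Finally 4G + H:
(0, 5) + (7, 7). λ = (7 - 5)/(7 - 0) ≡ 2/7 mod 11. 7⁻¹ ≡ 8 (mod 11), so λ ≡ 5.
  x = λ² - 0 - 7 = 25 - 7 ≡ 7; y = λ·(0 - 7) - 5 ≡ 4. → (7, 4)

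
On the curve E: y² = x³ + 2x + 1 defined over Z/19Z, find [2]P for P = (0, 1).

tangent at (0, 1): λ = (3·0² + 2)/(2·1) ≡ 2/2. 2⁻¹ ≡ 10 (mod 19), so λ ≡ 2·10 ≡ 1.
  x = λ² - 0 - 0 = 1 - 0 ≡ 1; y = λ·(0 - 1) - 1 ≡ 17. → (1, 17)

(1, 17)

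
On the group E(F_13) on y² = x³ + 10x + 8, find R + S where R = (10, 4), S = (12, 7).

(10, 4) + (12, 7). λ = (7 - 4)/(12 - 10) ≡ 3/2 mod 13. 2⁻¹ ≡ 7 (mod 13), so λ ≡ 8.
  x = λ² - 10 - 12 = 64 - 22 ≡ 3; y = λ·(10 - 3) - 4 ≡ 0. → (3, 0)

(3, 0)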